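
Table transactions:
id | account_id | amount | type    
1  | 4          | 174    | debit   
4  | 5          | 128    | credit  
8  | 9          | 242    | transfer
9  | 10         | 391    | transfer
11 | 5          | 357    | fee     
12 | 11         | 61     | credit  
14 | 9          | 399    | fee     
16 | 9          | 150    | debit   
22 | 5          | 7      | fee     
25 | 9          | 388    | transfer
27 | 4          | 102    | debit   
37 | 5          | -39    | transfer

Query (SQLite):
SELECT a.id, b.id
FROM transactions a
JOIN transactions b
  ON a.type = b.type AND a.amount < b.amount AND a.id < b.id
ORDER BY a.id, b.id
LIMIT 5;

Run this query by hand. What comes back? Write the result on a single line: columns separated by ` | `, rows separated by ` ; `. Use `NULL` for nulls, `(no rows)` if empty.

8 | 9 ; 8 | 25 ; 11 | 14

Pairs (a,b) with same type, a.amount < b.amount, a.id < b.id.
type groups: credit:{4,12} debit:{1,16,27} fee:{11,14,22} transfer:{8,9,25,37}
Ordered by (a.id, b.id); first 5.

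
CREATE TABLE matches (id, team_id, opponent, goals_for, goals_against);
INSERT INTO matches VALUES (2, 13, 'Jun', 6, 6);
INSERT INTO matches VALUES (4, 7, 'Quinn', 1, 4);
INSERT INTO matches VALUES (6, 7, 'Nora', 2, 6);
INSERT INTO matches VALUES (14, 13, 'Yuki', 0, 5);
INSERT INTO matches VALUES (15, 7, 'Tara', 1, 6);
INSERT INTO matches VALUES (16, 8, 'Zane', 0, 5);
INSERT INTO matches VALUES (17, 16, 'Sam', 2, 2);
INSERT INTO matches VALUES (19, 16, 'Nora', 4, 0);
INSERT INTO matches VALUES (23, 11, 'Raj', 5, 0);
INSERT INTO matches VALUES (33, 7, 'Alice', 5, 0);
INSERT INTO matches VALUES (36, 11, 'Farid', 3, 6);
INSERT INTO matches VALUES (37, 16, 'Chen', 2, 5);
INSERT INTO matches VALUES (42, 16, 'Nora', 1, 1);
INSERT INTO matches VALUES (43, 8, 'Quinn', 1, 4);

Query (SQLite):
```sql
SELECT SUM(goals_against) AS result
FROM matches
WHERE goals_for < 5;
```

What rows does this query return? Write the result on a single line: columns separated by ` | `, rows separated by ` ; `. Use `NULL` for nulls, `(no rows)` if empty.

44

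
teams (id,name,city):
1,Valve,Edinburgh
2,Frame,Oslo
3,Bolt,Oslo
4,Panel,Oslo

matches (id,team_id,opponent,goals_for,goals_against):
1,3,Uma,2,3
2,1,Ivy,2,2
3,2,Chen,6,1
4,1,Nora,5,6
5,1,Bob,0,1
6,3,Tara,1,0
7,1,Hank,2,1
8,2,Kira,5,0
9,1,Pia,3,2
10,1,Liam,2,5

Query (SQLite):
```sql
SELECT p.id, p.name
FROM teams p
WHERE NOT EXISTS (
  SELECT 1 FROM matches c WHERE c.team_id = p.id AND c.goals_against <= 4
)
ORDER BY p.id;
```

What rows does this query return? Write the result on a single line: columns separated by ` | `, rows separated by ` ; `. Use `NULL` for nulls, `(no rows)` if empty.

4 | Panel

For each teams row, check whether any matches with matching team_id has goals_against <= 4.
Keep rows where that is false.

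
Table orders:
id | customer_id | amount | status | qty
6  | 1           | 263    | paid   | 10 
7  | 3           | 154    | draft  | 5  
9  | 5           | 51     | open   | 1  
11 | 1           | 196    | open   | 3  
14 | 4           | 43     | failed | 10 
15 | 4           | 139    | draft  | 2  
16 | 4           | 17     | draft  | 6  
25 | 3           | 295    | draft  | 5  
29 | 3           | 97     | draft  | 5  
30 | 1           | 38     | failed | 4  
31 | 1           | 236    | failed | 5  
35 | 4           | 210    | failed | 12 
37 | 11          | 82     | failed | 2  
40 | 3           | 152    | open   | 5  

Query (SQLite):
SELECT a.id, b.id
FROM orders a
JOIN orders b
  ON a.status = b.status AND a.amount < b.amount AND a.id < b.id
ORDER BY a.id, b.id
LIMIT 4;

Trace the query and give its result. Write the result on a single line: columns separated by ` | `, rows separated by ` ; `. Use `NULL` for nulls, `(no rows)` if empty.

7 | 25 ; 9 | 11 ; 9 | 40 ; 14 | 31

Pairs (a,b) with same status, a.amount < b.amount, a.id < b.id.
status groups: draft:{7,15,16,25,29} failed:{14,30,31,35,37} open:{9,11,40} paid:{6}
Ordered by (a.id, b.id); first 4.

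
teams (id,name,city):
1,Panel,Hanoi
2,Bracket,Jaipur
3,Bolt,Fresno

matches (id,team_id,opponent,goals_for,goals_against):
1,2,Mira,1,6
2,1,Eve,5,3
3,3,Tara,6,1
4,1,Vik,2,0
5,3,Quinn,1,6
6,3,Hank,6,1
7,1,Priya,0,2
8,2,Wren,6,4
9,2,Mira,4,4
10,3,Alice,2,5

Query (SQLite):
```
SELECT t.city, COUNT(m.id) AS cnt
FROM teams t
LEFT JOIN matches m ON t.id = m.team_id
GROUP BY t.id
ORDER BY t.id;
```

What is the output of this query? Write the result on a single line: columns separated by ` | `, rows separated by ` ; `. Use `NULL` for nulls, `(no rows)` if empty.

Hanoi | 3 ; Jaipur | 3 ; Fresno | 4

LEFT JOIN keeps every teams row; unmatched ones get NULL for matches columns.
Group by teams.id and compute COUNT(m.id). COUNT(col) of an all-NULL group is 0.
  1: ids {2, 4, 7} → COUNT(m.id)=3
  2: ids {1, 8, 9} → COUNT(m.id)=3
  3: ids {3, 5, 6, 10} → COUNT(m.id)=4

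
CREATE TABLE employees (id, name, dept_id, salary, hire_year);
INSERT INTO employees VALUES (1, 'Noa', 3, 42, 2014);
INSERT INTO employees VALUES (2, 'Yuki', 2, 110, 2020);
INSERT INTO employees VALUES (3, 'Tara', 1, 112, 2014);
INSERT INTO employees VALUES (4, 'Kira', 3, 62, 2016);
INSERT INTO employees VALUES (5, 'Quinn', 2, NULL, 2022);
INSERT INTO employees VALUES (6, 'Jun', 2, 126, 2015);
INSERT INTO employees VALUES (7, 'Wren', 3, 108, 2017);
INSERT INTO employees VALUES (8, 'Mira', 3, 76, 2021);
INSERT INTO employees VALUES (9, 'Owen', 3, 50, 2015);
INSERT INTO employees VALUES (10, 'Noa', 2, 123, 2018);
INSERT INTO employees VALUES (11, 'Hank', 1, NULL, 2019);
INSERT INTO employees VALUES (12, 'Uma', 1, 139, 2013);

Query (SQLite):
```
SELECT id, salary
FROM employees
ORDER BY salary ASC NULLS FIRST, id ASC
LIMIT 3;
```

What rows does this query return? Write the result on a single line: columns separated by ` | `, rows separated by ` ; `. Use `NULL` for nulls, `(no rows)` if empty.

Sort by salary asc, tiebreak id asc: (NULL, id=5), (NULL, id=11), (42, id=1), (50, id=9), (62, id=4), (76, id=8) …. Take first 3.
NULLS FIRST: NULL salary rows go before all non-NULL rows (among themselves ordered by id asc).

5 | NULL ; 11 | NULL ; 1 | 42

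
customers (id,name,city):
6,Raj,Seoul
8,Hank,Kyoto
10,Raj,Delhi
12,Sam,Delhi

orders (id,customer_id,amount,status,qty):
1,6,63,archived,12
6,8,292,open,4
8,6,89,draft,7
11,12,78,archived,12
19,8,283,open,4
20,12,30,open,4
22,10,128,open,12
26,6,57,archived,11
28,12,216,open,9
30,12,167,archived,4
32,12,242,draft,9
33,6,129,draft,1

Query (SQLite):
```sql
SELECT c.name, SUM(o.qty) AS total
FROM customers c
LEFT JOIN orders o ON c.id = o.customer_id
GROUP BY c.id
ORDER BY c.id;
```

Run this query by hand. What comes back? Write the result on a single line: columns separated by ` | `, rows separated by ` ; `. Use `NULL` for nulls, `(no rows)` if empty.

Raj | 31 ; Hank | 8 ; Raj | 12 ; Sam | 38

LEFT JOIN keeps every customers row; unmatched ones get NULL for orders columns.
Group by customers.id and compute SUM(o.qty). SUM over an all-NULL group is NULL.
  6: ids {1, 8, 26, 33} → SUM(o.qty)=31
  8: ids {6, 19} → SUM(o.qty)=8
  10: ids {22} → SUM(o.qty)=12
  12: ids {11, 20, 28, 30, 32} → SUM(o.qty)=38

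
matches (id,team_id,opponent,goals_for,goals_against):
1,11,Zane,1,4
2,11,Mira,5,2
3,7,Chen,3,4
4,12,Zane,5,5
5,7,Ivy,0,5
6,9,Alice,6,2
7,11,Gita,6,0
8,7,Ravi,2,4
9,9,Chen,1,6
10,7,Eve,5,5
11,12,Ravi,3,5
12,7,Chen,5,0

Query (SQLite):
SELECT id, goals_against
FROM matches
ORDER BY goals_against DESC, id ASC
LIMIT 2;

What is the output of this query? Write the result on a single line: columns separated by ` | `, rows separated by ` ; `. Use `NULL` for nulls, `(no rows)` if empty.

9 | 6 ; 4 | 5

Sort by goals_against desc, tiebreak id asc: (6, id=9), (5, id=4), (5, id=5), (5, id=10), (5, id=11) …. Take first 2.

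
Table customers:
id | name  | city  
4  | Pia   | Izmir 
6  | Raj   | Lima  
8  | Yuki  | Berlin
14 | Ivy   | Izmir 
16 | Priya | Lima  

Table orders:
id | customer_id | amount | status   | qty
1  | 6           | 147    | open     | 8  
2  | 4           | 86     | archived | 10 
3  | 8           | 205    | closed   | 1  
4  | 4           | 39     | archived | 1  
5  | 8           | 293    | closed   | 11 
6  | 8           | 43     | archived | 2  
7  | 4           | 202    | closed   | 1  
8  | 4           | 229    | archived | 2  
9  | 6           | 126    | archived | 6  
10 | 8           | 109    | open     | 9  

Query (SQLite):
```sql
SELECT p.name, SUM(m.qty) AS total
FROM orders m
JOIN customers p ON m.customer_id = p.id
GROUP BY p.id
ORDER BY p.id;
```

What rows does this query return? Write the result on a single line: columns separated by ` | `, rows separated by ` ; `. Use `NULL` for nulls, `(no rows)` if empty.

Pia | 14 ; Raj | 14 ; Yuki | 23

Join each orders row to its customers via customer_id.
Group joined rows by customers.id; compute SUM(m.qty) per group.
  4: ids {2, 4, 7, 8} → SUM(m.qty)=14
  6: ids {1, 9} → SUM(m.qty)=14
  8: ids {3, 5, 6, 10} → SUM(m.qty)=23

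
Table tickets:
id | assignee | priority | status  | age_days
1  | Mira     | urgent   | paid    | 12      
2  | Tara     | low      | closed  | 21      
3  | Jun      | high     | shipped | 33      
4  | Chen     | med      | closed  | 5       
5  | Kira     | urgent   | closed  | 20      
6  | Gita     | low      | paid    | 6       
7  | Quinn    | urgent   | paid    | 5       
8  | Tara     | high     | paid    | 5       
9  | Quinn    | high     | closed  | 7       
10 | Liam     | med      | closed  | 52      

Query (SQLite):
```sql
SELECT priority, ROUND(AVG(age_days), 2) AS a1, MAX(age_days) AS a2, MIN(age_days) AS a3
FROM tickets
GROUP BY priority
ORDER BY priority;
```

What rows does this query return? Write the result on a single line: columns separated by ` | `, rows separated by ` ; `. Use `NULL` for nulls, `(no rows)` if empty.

high | 15 | 33 | 5 ; low | 13.5 | 21 | 6 ; med | 28.5 | 52 | 5 ; urgent | 12.33 | 20 | 5

Group tickets by priority.
Per group compute: ROUND(AVG(age_days), 2), MAX(age_days), MIN(age_days).
  high: ids {3, 8, 9} → ROUND(AVG(age_days), 2)=15, MAX(age_days)=33, MIN(age_days)=5
  low: ids {2, 6} → ROUND(AVG(age_days), 2)=13.5, MAX(age_days)=21, MIN(age_days)=6
  med: ids {4, 10} → ROUND(AVG(age_days), 2)=28.5, MAX(age_days)=52, MIN(age_days)=5
  urgent: ids {1, 5, 7} → ROUND(AVG(age_days), 2)=12.33, MAX(age_days)=20, MIN(age_days)=5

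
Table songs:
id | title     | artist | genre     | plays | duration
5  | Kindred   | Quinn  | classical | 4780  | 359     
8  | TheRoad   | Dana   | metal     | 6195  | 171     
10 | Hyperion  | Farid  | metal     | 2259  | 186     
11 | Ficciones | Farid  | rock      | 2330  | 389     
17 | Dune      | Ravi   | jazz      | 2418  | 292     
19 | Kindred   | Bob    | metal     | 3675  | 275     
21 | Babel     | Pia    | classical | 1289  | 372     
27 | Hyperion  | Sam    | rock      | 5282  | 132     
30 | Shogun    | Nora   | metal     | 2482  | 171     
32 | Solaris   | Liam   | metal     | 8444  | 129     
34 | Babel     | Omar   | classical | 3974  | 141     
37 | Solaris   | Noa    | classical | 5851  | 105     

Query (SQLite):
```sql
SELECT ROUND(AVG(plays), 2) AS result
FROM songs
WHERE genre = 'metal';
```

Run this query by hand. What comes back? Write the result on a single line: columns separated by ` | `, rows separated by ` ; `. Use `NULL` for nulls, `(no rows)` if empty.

4611

Rows where genre='metal' → plays values: [6195, 2259, 3675, 2482, 8444].
AVG = 23055 / 5 (rounded to 2 dp).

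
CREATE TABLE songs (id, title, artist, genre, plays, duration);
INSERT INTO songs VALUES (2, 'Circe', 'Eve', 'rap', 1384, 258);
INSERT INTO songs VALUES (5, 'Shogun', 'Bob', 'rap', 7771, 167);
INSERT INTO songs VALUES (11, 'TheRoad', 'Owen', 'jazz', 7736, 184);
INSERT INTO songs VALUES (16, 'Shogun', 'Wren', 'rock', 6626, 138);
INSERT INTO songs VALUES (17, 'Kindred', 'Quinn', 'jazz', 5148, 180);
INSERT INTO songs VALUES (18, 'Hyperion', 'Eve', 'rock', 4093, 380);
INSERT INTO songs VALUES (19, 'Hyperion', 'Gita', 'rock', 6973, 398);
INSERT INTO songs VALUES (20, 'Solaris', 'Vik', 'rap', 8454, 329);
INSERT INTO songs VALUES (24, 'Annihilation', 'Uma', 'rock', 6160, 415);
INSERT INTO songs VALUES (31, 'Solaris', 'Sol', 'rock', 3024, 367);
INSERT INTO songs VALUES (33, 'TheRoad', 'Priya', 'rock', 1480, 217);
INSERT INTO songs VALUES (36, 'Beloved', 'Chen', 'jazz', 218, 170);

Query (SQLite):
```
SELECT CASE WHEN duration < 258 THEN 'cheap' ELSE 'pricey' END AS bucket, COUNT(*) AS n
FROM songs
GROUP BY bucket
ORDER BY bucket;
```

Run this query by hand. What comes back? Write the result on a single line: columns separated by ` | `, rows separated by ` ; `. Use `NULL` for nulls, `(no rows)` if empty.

Bucket rows by duration < 258 → 'cheap' else 'pricey'; count each bucket.

cheap | 6 ; pricey | 6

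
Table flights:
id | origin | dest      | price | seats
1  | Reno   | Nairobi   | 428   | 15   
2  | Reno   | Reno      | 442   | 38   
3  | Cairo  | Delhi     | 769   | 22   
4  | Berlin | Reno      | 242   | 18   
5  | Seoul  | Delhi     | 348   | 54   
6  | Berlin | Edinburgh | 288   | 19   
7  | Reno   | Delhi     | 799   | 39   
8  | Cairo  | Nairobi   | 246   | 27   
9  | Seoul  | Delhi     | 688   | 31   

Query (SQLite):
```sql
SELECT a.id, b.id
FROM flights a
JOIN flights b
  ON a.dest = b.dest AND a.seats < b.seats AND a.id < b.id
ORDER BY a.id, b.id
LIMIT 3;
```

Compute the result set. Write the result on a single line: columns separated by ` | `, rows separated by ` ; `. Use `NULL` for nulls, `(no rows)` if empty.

Pairs (a,b) with same dest, a.seats < b.seats, a.id < b.id.
dest groups: Delhi:{3,5,7,9} Edinburgh:{6} Nairobi:{1,8} Reno:{2,4}
Ordered by (a.id, b.id); first 3.

1 | 8 ; 3 | 5 ; 3 | 7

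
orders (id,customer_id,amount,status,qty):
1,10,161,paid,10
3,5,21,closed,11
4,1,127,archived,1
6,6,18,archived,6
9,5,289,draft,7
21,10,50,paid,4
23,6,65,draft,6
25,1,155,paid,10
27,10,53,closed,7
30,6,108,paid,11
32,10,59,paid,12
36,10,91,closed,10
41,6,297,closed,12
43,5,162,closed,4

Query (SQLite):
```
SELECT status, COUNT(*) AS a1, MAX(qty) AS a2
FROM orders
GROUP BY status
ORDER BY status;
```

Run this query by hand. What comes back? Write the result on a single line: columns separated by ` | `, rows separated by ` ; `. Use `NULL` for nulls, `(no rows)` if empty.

Group orders by status.
Per group compute: COUNT(*), MAX(qty).
  archived: ids {4, 6} → COUNT(*)=2, MAX(qty)=6
  closed: ids {3, 27, 36, 41, 43} → COUNT(*)=5, MAX(qty)=12
  draft: ids {9, 23} → COUNT(*)=2, MAX(qty)=7
  paid: ids {1, 21, 25, 30, 32} → COUNT(*)=5, MAX(qty)=12

archived | 2 | 6 ; closed | 5 | 12 ; draft | 2 | 7 ; paid | 5 | 12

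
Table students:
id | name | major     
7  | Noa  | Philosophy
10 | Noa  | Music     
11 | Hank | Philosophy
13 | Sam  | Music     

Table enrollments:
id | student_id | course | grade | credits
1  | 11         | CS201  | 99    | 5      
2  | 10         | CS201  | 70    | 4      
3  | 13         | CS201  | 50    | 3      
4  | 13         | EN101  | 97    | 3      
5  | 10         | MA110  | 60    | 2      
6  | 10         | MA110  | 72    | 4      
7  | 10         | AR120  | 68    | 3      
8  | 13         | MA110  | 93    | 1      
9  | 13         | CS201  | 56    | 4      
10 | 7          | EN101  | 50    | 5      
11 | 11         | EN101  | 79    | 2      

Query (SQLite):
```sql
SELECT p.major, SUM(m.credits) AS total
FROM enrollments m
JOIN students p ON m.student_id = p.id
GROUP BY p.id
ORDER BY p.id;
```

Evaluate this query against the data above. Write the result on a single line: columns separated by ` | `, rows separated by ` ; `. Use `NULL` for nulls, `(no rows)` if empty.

Join each enrollments row to its students via student_id.
Group joined rows by students.id; compute SUM(m.credits) per group.
  7: ids {10} → SUM(m.credits)=5
  10: ids {2, 5, 6, 7} → SUM(m.credits)=13
  11: ids {1, 11} → SUM(m.credits)=7
  13: ids {3, 4, 8, 9} → SUM(m.credits)=11

Philosophy | 5 ; Music | 13 ; Philosophy | 7 ; Music | 11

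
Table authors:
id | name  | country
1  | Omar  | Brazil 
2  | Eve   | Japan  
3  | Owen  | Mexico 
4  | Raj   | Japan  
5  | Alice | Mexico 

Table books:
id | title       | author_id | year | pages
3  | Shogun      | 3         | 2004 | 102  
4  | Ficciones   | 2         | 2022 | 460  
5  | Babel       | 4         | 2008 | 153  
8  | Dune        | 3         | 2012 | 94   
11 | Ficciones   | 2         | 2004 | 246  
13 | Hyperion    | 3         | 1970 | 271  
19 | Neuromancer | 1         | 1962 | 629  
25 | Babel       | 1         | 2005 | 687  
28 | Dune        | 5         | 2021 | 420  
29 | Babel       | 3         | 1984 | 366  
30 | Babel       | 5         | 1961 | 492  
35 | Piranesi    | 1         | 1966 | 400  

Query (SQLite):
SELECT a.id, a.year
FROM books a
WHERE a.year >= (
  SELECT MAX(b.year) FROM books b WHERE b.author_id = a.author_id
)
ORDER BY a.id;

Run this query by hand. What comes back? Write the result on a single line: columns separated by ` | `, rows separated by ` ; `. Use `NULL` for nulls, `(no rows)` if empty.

4 | 2022 ; 5 | 2008 ; 8 | 2012 ; 25 | 2005 ; 28 | 2021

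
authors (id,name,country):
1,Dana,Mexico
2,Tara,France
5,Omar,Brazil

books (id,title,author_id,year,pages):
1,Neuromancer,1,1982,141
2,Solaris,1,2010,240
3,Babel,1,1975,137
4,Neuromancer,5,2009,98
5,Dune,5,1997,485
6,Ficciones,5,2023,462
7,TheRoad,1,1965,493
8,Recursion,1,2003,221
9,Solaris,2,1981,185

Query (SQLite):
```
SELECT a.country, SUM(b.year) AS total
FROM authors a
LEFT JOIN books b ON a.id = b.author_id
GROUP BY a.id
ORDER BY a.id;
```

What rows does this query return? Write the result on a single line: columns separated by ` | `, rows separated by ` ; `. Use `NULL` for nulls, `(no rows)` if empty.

LEFT JOIN keeps every authors row; unmatched ones get NULL for books columns.
Group by authors.id and compute SUM(b.year). SUM over an all-NULL group is NULL.
  1: ids {1, 2, 3, 7, 8} → SUM(b.year)=9935
  2: ids {9} → SUM(b.year)=1981
  5: ids {4, 5, 6} → SUM(b.year)=6029

Mexico | 9935 ; France | 1981 ; Brazil | 6029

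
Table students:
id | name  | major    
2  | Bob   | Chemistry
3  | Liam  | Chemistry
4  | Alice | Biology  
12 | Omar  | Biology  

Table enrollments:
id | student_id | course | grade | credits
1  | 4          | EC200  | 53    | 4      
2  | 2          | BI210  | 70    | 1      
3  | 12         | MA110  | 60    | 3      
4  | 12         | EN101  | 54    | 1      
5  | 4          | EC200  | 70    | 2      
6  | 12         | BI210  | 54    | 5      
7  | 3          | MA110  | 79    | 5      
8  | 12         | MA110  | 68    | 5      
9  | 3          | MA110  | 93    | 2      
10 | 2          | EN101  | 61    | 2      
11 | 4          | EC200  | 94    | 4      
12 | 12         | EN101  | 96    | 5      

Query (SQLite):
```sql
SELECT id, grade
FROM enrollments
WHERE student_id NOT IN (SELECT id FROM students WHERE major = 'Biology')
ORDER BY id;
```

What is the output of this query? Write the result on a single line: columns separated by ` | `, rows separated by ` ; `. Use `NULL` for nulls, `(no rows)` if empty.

2 | 70 ; 7 | 79 ; 9 | 93 ; 10 | 61

Inner query: students.id where major = 'Biology'.
Outer: keep enrollments rows whose student_id is not in that set.
Inner query → {4, 12}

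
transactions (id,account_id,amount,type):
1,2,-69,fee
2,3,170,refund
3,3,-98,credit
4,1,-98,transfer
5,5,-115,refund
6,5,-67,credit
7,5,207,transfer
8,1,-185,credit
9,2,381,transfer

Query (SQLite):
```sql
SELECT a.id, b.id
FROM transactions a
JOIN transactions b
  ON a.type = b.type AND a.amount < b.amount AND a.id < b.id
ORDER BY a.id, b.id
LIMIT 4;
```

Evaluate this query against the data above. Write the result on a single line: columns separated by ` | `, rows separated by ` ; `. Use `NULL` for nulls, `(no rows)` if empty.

Pairs (a,b) with same type, a.amount < b.amount, a.id < b.id.
type groups: credit:{3,6,8} fee:{1} refund:{2,5} transfer:{4,7,9}
Ordered by (a.id, b.id); first 4.

3 | 6 ; 4 | 7 ; 4 | 9 ; 7 | 9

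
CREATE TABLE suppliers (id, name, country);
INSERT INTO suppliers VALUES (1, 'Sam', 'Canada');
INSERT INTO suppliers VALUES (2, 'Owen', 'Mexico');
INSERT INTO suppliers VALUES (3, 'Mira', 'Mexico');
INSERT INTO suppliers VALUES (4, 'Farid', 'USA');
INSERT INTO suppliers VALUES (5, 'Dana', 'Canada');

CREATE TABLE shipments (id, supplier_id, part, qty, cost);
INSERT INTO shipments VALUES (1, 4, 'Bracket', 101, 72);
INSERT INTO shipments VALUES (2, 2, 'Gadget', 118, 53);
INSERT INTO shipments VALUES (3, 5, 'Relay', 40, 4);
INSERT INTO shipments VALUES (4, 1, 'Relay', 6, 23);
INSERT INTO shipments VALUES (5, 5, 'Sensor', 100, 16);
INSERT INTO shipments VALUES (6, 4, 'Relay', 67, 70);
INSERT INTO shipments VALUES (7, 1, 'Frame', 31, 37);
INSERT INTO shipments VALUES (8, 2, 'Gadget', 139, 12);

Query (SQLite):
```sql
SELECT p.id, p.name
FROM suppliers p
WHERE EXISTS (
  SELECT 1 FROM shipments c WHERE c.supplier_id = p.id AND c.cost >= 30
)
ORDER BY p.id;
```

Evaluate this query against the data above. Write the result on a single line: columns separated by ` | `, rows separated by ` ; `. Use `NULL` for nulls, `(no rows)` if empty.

1 | Sam ; 2 | Owen ; 4 | Farid

For each suppliers row, check whether any shipments with matching supplier_id has cost >= 30.
Keep rows where that is true.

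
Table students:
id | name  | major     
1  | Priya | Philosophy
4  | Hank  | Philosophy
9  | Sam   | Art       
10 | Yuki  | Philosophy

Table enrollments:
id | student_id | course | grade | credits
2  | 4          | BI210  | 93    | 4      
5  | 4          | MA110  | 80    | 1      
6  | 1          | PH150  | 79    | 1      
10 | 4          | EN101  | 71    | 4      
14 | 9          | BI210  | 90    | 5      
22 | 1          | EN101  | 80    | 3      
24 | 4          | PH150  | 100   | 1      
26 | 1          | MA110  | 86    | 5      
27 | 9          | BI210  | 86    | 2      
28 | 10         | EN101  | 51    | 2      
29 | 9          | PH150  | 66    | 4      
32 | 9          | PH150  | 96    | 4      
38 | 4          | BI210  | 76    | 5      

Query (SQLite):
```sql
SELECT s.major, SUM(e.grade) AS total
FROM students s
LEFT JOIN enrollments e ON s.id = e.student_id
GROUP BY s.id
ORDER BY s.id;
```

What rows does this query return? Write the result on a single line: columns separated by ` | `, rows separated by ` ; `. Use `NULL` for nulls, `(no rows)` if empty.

Philosophy | 245 ; Philosophy | 420 ; Art | 338 ; Philosophy | 51

LEFT JOIN keeps every students row; unmatched ones get NULL for enrollments columns.
Group by students.id and compute SUM(e.grade). SUM over an all-NULL group is NULL.
  1: ids {6, 22, 26} → SUM(e.grade)=245
  4: ids {2, 5, 10, 24, 38} → SUM(e.grade)=420
  9: ids {14, 27, 29, 32} → SUM(e.grade)=338
  10: ids {28} → SUM(e.grade)=51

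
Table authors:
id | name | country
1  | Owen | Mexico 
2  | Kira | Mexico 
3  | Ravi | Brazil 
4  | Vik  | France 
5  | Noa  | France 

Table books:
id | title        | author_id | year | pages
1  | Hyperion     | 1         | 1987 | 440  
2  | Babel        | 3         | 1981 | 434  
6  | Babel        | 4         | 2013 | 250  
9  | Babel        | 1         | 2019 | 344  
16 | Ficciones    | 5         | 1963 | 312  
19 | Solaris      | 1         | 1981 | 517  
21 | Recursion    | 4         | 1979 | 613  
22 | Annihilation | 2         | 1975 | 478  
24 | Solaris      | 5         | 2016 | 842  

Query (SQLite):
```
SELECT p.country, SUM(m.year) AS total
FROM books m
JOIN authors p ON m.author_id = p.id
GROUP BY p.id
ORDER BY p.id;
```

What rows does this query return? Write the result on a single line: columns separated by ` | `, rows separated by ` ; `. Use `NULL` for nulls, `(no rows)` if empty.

Mexico | 5987 ; Mexico | 1975 ; Brazil | 1981 ; France | 3992 ; France | 3979

Join each books row to its authors via author_id.
Group joined rows by authors.id; compute SUM(m.year) per group.
  1: ids {1, 9, 19} → SUM(m.year)=5987
  2: ids {22} → SUM(m.year)=1975
  3: ids {2} → SUM(m.year)=1981
  4: ids {6, 21} → SUM(m.year)=3992
  5: ids {16, 24} → SUM(m.year)=3979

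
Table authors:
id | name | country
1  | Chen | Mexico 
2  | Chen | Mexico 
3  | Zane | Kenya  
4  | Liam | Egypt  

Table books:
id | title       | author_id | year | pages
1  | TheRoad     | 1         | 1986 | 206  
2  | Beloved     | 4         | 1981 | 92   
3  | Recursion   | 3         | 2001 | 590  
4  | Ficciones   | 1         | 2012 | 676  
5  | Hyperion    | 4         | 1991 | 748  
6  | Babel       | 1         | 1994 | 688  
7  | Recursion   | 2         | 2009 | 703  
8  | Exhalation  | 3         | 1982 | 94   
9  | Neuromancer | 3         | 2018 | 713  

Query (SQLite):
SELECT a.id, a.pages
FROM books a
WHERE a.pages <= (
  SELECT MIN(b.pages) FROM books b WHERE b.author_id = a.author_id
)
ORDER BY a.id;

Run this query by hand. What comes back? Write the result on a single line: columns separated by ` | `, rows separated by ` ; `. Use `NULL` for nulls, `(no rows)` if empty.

For each books row a, compute MIN(pages) over rows sharing a.author_id.
Keep row a if a.pages <= that per-group MIN.
  author_id=1: MIN(pages) = 206
  author_id=2: MIN(pages) = 703
  author_id=3: MIN(pages) = 94
  author_id=4: MIN(pages) = 92

1 | 206 ; 2 | 92 ; 7 | 703 ; 8 | 94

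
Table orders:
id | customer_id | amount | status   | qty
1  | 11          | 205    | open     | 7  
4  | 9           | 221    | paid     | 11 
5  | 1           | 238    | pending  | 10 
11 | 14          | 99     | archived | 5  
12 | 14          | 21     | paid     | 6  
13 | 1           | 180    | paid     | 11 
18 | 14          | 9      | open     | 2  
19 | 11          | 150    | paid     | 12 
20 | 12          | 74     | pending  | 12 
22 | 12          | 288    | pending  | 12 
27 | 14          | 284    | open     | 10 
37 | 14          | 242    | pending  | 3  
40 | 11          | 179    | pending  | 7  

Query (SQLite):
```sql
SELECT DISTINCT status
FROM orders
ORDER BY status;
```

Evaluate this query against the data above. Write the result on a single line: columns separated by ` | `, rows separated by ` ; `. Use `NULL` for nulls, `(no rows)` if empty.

Collect distinct status values from orders.

archived ; open ; paid ; pending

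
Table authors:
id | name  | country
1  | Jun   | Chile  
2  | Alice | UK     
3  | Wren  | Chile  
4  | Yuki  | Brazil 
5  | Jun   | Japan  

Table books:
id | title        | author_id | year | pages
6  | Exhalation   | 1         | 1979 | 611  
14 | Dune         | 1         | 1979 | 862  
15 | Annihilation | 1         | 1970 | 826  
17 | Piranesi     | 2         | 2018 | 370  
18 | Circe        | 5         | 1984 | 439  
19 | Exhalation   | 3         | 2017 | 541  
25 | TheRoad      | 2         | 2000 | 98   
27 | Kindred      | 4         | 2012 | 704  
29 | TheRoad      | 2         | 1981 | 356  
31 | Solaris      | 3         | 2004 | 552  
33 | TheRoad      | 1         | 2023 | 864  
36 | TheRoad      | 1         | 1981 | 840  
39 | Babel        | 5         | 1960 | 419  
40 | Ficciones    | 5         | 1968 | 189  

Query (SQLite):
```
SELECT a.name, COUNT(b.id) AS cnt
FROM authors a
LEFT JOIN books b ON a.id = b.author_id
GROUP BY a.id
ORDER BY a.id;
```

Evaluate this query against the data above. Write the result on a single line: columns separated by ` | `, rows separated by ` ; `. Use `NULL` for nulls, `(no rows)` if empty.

Jun | 5 ; Alice | 3 ; Wren | 2 ; Yuki | 1 ; Jun | 3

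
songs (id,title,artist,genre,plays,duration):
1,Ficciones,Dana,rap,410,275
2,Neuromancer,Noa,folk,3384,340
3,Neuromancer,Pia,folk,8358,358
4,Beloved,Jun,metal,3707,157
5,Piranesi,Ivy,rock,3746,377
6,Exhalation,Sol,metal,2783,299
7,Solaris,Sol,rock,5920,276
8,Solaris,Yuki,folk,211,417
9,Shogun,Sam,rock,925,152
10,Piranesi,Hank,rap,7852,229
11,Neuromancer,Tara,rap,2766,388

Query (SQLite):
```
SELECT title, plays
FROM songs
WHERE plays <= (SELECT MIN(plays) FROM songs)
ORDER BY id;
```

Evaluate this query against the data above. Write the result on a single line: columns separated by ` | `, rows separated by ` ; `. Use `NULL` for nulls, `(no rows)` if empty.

Solaris | 211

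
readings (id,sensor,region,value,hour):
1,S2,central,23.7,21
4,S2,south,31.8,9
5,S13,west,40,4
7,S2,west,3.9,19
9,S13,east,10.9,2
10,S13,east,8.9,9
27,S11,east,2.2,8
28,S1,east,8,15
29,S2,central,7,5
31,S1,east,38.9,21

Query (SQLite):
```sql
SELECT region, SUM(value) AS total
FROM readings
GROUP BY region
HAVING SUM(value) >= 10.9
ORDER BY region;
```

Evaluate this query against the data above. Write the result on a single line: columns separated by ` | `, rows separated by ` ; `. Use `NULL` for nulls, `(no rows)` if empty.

central | 30.7 ; east | 68.9 ; south | 31.8 ; west | 43.9

Partition readings by region; compute SUM(value) within each group.
HAVING: keep groups where SUM(value) >= 10.9.
  central: ids {1, 29} → SUM(value)=30.7
  east: ids {9, 10, 27, 28, 31} → SUM(value)=68.9
  south: ids {4} → SUM(value)=31.8
  west: ids {5, 7} → SUM(value)=43.9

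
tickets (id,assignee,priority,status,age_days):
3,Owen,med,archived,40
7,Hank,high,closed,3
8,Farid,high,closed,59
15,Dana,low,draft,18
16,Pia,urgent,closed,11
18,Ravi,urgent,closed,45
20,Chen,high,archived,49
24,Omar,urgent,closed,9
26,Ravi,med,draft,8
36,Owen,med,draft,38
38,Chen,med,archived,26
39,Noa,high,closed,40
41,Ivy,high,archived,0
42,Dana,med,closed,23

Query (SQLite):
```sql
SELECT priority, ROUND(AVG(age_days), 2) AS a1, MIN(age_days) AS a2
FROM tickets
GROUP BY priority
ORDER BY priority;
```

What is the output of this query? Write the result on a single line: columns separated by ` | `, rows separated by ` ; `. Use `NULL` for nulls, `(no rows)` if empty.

Group tickets by priority.
Per group compute: ROUND(AVG(age_days), 2), MIN(age_days).
  high: ids {7, 8, 20, 39, 41} → ROUND(AVG(age_days), 2)=30.2, MIN(age_days)=0
  low: ids {15} → ROUND(AVG(age_days), 2)=18, MIN(age_days)=18
  med: ids {3, 26, 36, 38, 42} → ROUND(AVG(age_days), 2)=27, MIN(age_days)=8
  urgent: ids {16, 18, 24} → ROUND(AVG(age_days), 2)=21.67, MIN(age_days)=9

high | 30.2 | 0 ; low | 18 | 18 ; med | 27 | 8 ; urgent | 21.67 | 9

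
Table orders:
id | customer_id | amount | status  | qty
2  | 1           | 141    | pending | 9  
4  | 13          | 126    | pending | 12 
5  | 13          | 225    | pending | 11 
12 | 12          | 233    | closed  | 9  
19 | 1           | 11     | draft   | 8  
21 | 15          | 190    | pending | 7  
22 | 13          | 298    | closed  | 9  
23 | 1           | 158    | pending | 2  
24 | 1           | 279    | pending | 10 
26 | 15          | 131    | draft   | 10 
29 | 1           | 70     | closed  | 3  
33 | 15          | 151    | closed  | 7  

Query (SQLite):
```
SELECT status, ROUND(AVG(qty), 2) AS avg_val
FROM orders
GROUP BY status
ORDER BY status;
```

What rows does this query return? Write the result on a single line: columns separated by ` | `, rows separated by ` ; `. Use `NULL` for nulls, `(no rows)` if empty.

Partition orders by status; compute ROUND(AVG(qty), 2) within each group.
  closed: ids {12, 22, 29, 33} → ROUND(AVG(qty), 2)=7
  draft: ids {19, 26} → ROUND(AVG(qty), 2)=9
  pending: ids {2, 4, 5, 21, 23, 24} → ROUND(AVG(qty), 2)=8.5

closed | 7 ; draft | 9 ; pending | 8.5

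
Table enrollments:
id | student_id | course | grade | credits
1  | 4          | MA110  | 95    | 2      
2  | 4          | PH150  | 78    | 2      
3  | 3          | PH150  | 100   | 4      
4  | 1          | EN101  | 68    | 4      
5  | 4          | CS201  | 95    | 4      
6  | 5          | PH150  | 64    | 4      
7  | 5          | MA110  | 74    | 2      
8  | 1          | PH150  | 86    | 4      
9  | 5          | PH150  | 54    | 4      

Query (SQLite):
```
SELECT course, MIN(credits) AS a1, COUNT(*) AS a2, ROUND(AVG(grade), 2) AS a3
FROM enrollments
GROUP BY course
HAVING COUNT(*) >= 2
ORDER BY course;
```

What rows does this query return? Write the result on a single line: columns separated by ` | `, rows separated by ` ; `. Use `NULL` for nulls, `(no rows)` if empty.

MA110 | 2 | 2 | 84.5 ; PH150 | 2 | 5 | 76.4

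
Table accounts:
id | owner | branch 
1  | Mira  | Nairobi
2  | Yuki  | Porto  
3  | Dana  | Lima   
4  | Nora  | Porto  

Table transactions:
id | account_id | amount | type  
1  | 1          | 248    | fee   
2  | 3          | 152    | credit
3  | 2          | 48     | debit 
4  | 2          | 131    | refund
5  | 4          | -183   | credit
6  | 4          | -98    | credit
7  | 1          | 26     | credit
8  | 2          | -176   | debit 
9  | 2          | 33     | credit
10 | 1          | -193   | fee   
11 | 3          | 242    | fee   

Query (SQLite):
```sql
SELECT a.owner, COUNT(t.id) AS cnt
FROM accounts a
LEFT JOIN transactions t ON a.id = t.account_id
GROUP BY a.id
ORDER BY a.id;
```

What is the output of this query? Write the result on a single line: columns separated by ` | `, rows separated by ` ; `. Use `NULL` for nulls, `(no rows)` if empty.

LEFT JOIN keeps every accounts row; unmatched ones get NULL for transactions columns.
Group by accounts.id and compute COUNT(t.id). COUNT(col) of an all-NULL group is 0.
  1: ids {1, 7, 10} → COUNT(t.id)=3
  2: ids {3, 4, 8, 9} → COUNT(t.id)=4
  3: ids {2, 11} → COUNT(t.id)=2
  4: ids {5, 6} → COUNT(t.id)=2

Mira | 3 ; Yuki | 4 ; Dana | 2 ; Nora | 2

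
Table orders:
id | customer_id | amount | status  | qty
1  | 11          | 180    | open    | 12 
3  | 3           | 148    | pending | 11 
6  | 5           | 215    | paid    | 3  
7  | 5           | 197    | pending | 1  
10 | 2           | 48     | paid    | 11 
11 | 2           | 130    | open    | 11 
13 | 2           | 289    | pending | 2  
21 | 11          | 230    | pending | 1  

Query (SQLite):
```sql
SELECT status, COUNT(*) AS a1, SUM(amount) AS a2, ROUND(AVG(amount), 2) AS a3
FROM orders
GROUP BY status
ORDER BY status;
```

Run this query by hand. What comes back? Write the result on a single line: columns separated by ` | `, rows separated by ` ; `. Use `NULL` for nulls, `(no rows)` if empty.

Group orders by status.
Per group compute: COUNT(*), SUM(amount), ROUND(AVG(amount), 2).
  open: ids {1, 11} → COUNT(*)=2, SUM(amount)=310, ROUND(AVG(amount), 2)=155
  paid: ids {6, 10} → COUNT(*)=2, SUM(amount)=263, ROUND(AVG(amount), 2)=131.5
  pending: ids {3, 7, 13, 21} → COUNT(*)=4, SUM(amount)=864, ROUND(AVG(amount), 2)=216

open | 2 | 310 | 155 ; paid | 2 | 263 | 131.5 ; pending | 4 | 864 | 216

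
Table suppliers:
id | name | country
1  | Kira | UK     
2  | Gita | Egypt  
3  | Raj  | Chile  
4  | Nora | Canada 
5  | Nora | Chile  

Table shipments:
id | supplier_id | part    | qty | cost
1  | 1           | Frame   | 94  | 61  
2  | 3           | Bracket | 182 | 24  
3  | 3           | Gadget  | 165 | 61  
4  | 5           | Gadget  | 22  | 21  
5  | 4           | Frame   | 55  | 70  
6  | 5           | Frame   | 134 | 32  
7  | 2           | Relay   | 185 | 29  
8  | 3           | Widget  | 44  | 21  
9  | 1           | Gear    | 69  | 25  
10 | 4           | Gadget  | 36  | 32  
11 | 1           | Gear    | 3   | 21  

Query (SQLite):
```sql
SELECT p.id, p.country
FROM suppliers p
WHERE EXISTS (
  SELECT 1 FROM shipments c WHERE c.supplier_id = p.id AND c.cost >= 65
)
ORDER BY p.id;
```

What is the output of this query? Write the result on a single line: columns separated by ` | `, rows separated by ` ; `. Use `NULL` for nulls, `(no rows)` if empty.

For each suppliers row, check whether any shipments with matching supplier_id has cost >= 65.
Keep rows where that is true.

4 | Canada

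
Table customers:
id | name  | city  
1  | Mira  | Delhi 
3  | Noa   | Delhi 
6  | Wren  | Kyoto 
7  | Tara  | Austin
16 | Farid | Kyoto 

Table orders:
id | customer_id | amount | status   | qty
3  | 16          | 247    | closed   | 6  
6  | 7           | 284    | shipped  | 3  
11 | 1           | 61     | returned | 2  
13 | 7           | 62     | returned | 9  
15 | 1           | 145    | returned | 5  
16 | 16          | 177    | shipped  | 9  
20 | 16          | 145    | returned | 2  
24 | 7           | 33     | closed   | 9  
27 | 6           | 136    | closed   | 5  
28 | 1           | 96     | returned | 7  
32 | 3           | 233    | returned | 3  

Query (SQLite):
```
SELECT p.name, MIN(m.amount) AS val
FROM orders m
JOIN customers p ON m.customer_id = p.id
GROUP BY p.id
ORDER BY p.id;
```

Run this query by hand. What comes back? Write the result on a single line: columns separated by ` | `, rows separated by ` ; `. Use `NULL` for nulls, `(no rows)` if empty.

Join each orders row to its customers via customer_id.
Group joined rows by customers.id; compute MIN(m.amount) per group.
  1: ids {11, 15, 28} → MIN(m.amount)=61
  3: ids {32} → MIN(m.amount)=233
  6: ids {27} → MIN(m.amount)=136
  7: ids {6, 13, 24} → MIN(m.amount)=33
  16: ids {3, 16, 20} → MIN(m.amount)=145

Mira | 61 ; Noa | 233 ; Wren | 136 ; Tara | 33 ; Farid | 145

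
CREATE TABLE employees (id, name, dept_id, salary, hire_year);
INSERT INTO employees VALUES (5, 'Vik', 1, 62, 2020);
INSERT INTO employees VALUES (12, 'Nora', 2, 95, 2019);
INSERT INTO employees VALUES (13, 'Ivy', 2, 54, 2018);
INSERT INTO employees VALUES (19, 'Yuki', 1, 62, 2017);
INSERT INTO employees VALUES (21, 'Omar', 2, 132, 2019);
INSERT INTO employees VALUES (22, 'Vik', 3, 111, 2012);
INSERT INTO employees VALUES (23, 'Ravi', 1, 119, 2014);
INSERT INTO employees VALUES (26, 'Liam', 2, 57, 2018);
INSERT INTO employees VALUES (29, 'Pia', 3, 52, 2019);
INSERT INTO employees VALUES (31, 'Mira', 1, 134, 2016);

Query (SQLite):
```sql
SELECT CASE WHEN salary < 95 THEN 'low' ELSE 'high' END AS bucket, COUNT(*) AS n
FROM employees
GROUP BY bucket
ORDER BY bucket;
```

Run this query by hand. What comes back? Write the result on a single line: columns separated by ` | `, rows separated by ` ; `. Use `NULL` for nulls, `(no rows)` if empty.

high | 5 ; low | 5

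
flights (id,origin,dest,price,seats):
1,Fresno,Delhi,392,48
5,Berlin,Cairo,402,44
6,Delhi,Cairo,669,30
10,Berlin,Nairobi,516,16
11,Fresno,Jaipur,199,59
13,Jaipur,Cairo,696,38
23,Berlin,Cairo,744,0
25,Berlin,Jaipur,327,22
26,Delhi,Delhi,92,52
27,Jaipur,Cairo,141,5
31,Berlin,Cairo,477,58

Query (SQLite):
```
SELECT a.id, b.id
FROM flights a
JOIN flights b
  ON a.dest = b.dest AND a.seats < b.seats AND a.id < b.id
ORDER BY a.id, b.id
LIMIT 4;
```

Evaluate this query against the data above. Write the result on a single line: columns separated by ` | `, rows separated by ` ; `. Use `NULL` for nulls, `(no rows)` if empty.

1 | 26 ; 5 | 31 ; 6 | 13 ; 6 | 31

Pairs (a,b) with same dest, a.seats < b.seats, a.id < b.id.
dest groups: Cairo:{5,6,13,23,27,31} Delhi:{1,26} Jaipur:{11,25} Nairobi:{10}
Ordered by (a.id, b.id); first 4.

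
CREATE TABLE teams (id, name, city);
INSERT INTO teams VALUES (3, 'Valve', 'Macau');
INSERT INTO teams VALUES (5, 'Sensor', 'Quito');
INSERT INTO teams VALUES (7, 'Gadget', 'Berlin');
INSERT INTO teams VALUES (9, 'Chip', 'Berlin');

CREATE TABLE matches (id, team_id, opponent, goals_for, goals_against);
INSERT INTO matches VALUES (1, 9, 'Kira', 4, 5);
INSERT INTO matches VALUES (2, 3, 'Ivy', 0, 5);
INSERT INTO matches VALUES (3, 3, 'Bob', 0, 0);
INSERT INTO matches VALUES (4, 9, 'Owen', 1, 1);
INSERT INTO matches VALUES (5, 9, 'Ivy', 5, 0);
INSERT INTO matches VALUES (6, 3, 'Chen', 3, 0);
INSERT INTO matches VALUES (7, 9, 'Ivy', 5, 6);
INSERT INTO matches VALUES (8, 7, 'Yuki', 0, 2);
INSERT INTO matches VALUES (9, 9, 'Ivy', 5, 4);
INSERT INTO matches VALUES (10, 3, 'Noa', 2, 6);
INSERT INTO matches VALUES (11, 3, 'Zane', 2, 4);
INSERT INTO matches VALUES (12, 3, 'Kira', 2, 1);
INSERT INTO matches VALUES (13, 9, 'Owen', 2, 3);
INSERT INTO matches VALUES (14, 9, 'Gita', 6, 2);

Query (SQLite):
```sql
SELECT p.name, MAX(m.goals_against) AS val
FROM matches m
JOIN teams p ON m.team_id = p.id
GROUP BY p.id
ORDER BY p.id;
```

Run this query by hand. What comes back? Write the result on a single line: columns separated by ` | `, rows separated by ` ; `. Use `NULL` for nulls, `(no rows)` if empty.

Valve | 6 ; Gadget | 2 ; Chip | 6

Join each matches row to its teams via team_id.
Group joined rows by teams.id; compute MAX(m.goals_against) per group.
  3: ids {2, 3, 6, 10, 11, 12} → MAX(m.goals_against)=6
  7: ids {8} → MAX(m.goals_against)=2
  9: ids {1, 4, 5, 7, 9, 13, 14} → MAX(m.goals_against)=6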